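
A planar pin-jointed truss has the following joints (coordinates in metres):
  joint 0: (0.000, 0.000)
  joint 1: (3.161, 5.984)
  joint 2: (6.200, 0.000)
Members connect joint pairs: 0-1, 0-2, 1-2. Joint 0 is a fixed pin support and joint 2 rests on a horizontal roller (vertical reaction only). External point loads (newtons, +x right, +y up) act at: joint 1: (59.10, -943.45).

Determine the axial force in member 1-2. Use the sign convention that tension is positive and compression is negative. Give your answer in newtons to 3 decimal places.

N=3 nodes, M=3 members, R=3 reactions → 2N=6, M+R=6
member 0 (0-1): L=6.7676, (cx,cy)=(0.4671,0.8842)
member 1 (0-2): L=6.2000, (cx,cy)=(1.0000,0.0000)
member 2 (1-2): L=6.7115, (cx,cy)=(0.4528,-0.8916)
solve A·x = −loads:
  F[0-1] = -458.4875 N (compression)
  F[0-2] = +273.2502 N (tension)
  F[1-2] = -603.4581 N (compression)
  Rx@0 = -59.1000 N
  Ry@0 = +405.4016 N
  Ry@2 = +538.0484 N

-603.458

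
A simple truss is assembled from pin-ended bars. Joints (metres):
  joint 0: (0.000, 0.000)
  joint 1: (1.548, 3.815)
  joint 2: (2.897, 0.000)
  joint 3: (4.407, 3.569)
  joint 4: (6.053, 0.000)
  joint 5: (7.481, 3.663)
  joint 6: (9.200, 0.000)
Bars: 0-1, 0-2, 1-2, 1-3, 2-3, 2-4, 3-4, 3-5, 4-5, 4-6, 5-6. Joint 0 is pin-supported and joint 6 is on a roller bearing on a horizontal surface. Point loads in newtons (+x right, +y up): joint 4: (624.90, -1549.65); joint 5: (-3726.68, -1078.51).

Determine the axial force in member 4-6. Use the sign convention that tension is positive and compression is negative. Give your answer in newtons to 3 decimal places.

N=7 nodes, M=11 members, R=3 reactions → 2N=14, M+R=14
member 0 (0-1): L=4.1171, (cx,cy)=(0.3760,0.9266)
member 1 (0-2): L=2.8970, (cx,cy)=(1.0000,0.0000)
member 2 (1-2): L=4.0465, (cx,cy)=(0.3334,-0.9428)
member 3 (1-3): L=2.8696, (cx,cy)=(0.9963,-0.0857)
member 4 (2-3): L=3.8753, (cx,cy)=(0.3896,0.9210)
member 5 (2-4): L=3.1560, (cx,cy)=(1.0000,0.0000)
member 6 (3-4): L=3.9303, (cx,cy)=(0.4188,-0.9081)
member 7 (3-5): L=3.0754, (cx,cy)=(0.9995,0.0306)
member 8 (4-5): L=3.9315, (cx,cy)=(0.3632,0.9317)
member 9 (4-6): L=3.1470, (cx,cy)=(1.0000,0.0000)
member 10 (5-6): L=4.0463, (cx,cy)=(0.4248,-0.9053)
solve A·x = −loads:
  F[0-1] = -2390.8161 N (compression)
  F[0-2] = -2202.8508 N (compression)
  F[1-2] = +2508.1604 N (tension)
  F[1-3] = -1741.5006 N (compression)
  F[2-3] = -2567.6132 N (compression)
  F[2-4] = -366.2241 N (compression)
  F[3-4] = +2314.8750 N (tension)
  F[3-5] = -3706.7573 N (compression)
  F[4-5] = -592.9334 N (compression)
  F[4-6] = +193.7104 N (tension)
  F[5-6] = -455.9687 N (compression)
  Rx@0 = +3101.7800 N
  Ry@0 = +2215.3844 N
  Ry@6 = +412.7756 N

193.710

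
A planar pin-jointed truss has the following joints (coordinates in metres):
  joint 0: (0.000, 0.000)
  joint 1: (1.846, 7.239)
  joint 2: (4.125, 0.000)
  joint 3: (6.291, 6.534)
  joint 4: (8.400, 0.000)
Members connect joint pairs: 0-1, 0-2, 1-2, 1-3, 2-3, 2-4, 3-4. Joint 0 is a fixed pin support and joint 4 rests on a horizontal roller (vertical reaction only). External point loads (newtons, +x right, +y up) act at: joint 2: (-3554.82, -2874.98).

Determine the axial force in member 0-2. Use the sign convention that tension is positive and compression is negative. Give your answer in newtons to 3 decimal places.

-3181.703

N=5 nodes, M=7 members, R=3 reactions → 2N=10, M+R=10
member 0 (0-1): L=7.4707, (cx,cy)=(0.2471,0.9690)
member 1 (0-2): L=4.1250, (cx,cy)=(1.0000,0.0000)
member 2 (1-2): L=7.5893, (cx,cy)=(0.3003,-0.9538)
member 3 (1-3): L=4.5006, (cx,cy)=(0.9877,-0.1566)
member 4 (2-3): L=6.8837, (cx,cy)=(0.3147,0.9492)
member 5 (2-4): L=4.2750, (cx,cy)=(1.0000,0.0000)
member 6 (3-4): L=6.8659, (cx,cy)=(0.3072,-0.9517)
solve A·x = −loads:
  F[0-1] = -1509.9840 N (compression)
  F[0-2] = -3181.7032 N (compression)
  F[1-2] = +1679.8780 N (tension)
  F[1-3] = -888.5410 N (compression)
  F[2-3] = +1340.7358 N (tension)
  F[2-4] = +455.6978 N (tension)
  F[3-4] = -1483.5423 N (compression)
  Rx@0 = +3554.8200 N
  Ry@0 = +1463.1595 N
  Ry@4 = +1411.8205 N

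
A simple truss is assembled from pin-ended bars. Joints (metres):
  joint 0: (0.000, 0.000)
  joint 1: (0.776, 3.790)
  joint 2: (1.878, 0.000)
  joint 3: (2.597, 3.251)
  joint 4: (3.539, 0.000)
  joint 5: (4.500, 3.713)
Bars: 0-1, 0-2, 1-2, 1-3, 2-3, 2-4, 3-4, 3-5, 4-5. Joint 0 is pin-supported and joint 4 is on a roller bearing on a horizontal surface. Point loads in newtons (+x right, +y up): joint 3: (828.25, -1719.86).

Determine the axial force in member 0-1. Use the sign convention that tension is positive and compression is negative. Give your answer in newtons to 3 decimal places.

N=6 nodes, M=9 members, R=3 reactions → 2N=12, M+R=12
member 0 (0-1): L=3.8686, (cx,cy)=(0.2006,0.9797)
member 1 (0-2): L=1.8780, (cx,cy)=(1.0000,0.0000)
member 2 (1-2): L=3.9470, (cx,cy)=(0.2792,-0.9602)
member 3 (1-3): L=1.8991, (cx,cy)=(0.9589,-0.2838)
member 4 (2-3): L=3.3296, (cx,cy)=(0.2159,0.9764)
member 5 (2-4): L=1.6610, (cx,cy)=(1.0000,0.0000)
member 6 (3-4): L=3.3847, (cx,cy)=(0.2783,-0.9605)
member 7 (3-5): L=1.9583, (cx,cy)=(0.9718,0.2359)
member 8 (4-5): L=3.8353, (cx,cy)=(0.2506,0.9681)
solve A·x = −loads:
  F[0-1] = +309.3482 N (tension)
  F[0-2] = +766.1985 N (tension)
  F[1-2] = -366.2613 N (compression)
  F[1-3] = +171.3591 N (tension)
  F[2-3] = +360.1945 N (tension)
  F[2-4] = +586.1555 N (tension)
  F[3-4] = -2106.1309 N (compression)
  F[3-5] = +0.0000 N (tension)
  F[4-5] = -0.0000 N (compression)
  Rx@0 = -828.2500 N
  Ry@0 = -303.0609 N
  Ry@4 = +2022.9209 N

309.348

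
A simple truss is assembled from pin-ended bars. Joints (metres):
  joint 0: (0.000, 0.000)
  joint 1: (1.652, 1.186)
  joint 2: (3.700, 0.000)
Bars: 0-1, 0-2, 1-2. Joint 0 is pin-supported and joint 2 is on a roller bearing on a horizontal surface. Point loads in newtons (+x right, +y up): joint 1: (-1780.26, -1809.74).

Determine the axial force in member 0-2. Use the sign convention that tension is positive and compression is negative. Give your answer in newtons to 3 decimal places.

409.909

N=3 nodes, M=3 members, R=3 reactions → 2N=6, M+R=6
member 0 (0-1): L=2.0336, (cx,cy)=(0.8123,0.5832)
member 1 (0-2): L=3.7000, (cx,cy)=(1.0000,0.0000)
member 2 (1-2): L=2.3666, (cx,cy)=(0.8654,-0.5011)
solve A·x = −loads:
  F[0-1] = -2696.1379 N (compression)
  F[0-2] = +409.9090 N (tension)
  F[1-2] = -473.6815 N (compression)
  Rx@0 = +1780.2600 N
  Ry@0 = +1572.3610 N
  Ry@2 = +237.3790 N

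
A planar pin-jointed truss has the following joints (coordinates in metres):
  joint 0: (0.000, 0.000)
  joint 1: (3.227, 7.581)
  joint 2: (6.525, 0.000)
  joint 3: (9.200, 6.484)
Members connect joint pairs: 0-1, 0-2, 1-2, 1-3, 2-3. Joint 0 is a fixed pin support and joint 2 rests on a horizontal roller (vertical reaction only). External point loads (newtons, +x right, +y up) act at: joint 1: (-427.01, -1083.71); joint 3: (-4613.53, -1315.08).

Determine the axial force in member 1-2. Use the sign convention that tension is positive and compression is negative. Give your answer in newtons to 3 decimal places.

5126.125

N=4 nodes, M=5 members, R=3 reactions → 2N=8, M+R=8
member 0 (0-1): L=8.2392, (cx,cy)=(0.3917,0.9201)
member 1 (0-2): L=6.5250, (cx,cy)=(1.0000,0.0000)
member 2 (1-2): L=8.2673, (cx,cy)=(0.3989,-0.9170)
member 3 (1-3): L=6.0729, (cx,cy)=(0.9835,-0.1806)
member 4 (2-3): L=7.0141, (cx,cy)=(0.3814,0.9244)
solve A·x = −loads:
  F[0-1] = -5531.1665 N (compression)
  F[0-2] = -2874.1906 N (compression)
  F[1-2] = +5126.1253 N (tension)
  F[1-3] = -3847.5509 N (compression)
  F[2-3] = -2174.4377 N (compression)
  Rx@0 = +5040.5400 N
  Ry@0 = +5089.2763 N
  Ry@2 = -2690.4863 N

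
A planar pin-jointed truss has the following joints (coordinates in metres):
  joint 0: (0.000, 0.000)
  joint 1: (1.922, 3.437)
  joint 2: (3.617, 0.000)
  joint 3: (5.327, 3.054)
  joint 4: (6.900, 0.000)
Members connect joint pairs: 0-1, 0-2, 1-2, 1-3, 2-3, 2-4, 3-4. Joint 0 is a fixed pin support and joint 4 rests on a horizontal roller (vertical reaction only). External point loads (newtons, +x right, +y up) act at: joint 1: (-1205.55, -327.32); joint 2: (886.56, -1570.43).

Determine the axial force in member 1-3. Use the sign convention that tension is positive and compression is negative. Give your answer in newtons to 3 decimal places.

N=5 nodes, M=7 members, R=3 reactions → 2N=10, M+R=10
member 0 (0-1): L=3.9379, (cx,cy)=(0.4881,0.8728)
member 1 (0-2): L=3.6170, (cx,cy)=(1.0000,0.0000)
member 2 (1-2): L=3.8322, (cx,cy)=(0.4423,-0.8969)
member 3 (1-3): L=3.4265, (cx,cy)=(0.9937,-0.1118)
member 4 (2-3): L=3.5001, (cx,cy)=(0.4886,0.8725)
member 5 (2-4): L=3.2830, (cx,cy)=(1.0000,0.0000)
member 6 (3-4): L=3.4353, (cx,cy)=(0.4579,-0.8890)
solve A·x = −loads:
  F[0-1] = -1814.6814 N (compression)
  F[0-2] = +566.7151 N (tension)
  F[1-2] = +1440.8393 N (tension)
  F[1-3] = -319.4417 N (compression)
  F[2-3] = +318.8288 N (tension)
  F[2-4] = +161.6757 N (tension)
  F[3-4] = -353.0856 N (compression)
  Rx@0 = +318.9900 N
  Ry@0 = +1583.8545 N
  Ry@4 = +313.8955 N

-319.442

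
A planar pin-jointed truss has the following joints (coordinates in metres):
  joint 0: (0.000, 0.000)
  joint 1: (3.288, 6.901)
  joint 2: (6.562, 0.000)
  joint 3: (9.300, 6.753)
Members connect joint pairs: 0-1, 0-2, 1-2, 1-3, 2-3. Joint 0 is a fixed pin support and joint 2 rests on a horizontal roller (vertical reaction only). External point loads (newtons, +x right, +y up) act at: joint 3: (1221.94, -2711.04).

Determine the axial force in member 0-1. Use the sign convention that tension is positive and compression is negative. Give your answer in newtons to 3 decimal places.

N=4 nodes, M=5 members, R=3 reactions → 2N=8, M+R=8
member 0 (0-1): L=7.6443, (cx,cy)=(0.4301,0.9028)
member 1 (0-2): L=6.5620, (cx,cy)=(1.0000,0.0000)
member 2 (1-2): L=7.6383, (cx,cy)=(0.4286,-0.9035)
member 3 (1-3): L=6.0138, (cx,cy)=(0.9997,-0.0246)
member 4 (2-3): L=7.2870, (cx,cy)=(0.3757,0.9267)
solve A·x = −loads:
  F[0-1] = +2645.9612 N (tension)
  F[0-2] = +83.8419 N (tension)
  F[1-2] = -2706.5001 N (compression)
  F[1-3] = +2298.8874 N (tension)
  F[2-3] = -2864.3495 N (compression)
  Rx@0 = -1221.9400 N
  Ry@0 = -2388.6907 N
  Ry@2 = +5099.7307 N

2645.961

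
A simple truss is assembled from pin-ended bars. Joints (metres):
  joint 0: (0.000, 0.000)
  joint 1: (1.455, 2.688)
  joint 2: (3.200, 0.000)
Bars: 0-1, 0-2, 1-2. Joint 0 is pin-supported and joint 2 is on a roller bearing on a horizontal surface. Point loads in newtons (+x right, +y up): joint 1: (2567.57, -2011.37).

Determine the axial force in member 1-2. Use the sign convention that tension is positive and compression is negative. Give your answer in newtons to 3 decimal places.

N=3 nodes, M=3 members, R=3 reactions → 2N=6, M+R=6
member 0 (0-1): L=3.0565, (cx,cy)=(0.4760,0.8794)
member 1 (0-2): L=3.2000, (cx,cy)=(1.0000,0.0000)
member 2 (1-2): L=3.2047, (cx,cy)=(0.5445,-0.8388)
solve A·x = −loads:
  F[0-1] = +1205.2521 N (tension)
  F[0-2] = +1993.8336 N (tension)
  F[1-2] = -3661.7316 N (compression)
  Rx@0 = -2567.5700 N
  Ry@0 = -1059.9336 N
  Ry@2 = +3071.3036 N

-3661.732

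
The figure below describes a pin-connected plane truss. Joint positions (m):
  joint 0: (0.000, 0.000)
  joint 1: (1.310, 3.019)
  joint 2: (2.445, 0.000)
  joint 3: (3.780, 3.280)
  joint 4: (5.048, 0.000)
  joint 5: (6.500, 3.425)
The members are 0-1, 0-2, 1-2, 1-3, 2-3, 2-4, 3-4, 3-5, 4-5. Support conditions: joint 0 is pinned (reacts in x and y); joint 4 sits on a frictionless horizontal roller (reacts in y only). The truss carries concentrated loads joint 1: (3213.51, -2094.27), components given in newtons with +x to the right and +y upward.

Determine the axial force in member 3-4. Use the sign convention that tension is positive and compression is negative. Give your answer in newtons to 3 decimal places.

N=6 nodes, M=9 members, R=3 reactions → 2N=12, M+R=12
member 0 (0-1): L=3.2910, (cx,cy)=(0.3981,0.9174)
member 1 (0-2): L=2.4450, (cx,cy)=(1.0000,0.0000)
member 2 (1-2): L=3.2253, (cx,cy)=(0.3519,-0.9360)
member 3 (1-3): L=2.4838, (cx,cy)=(0.9945,0.1051)
member 4 (2-3): L=3.5413, (cx,cy)=(0.3770,0.9262)
member 5 (2-4): L=2.6030, (cx,cy)=(1.0000,0.0000)
member 6 (3-4): L=3.5166, (cx,cy)=(0.3606,-0.9327)
member 7 (3-5): L=2.7239, (cx,cy)=(0.9986,0.0532)
member 8 (4-5): L=3.7201, (cx,cy)=(0.3903,0.9207)
solve A·x = −loads:
  F[0-1] = +404.5074 N (tension)
  F[0-2] = +3052.4921 N (tension)
  F[1-2] = -2864.6113 N (compression)
  F[1-3] = -2055.8036 N (compression)
  F[2-3] = +2894.9689 N (tension)
  F[2-4] = +953.0677 N (tension)
  F[3-4] = -2643.1577 N (compression)
  F[3-5] = +0.0000 N (tension)
  F[4-5] = +0.0000 N (tension)
  Rx@0 = -3213.5100 N
  Ry@0 = -371.0787 N
  Ry@4 = +2465.3487 N

-2643.158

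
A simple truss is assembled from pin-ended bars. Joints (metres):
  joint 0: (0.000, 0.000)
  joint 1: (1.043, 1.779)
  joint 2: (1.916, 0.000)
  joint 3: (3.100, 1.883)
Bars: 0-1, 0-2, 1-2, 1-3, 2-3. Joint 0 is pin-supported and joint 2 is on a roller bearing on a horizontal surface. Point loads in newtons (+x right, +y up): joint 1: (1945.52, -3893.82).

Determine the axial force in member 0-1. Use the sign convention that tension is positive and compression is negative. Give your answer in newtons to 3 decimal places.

37.374

N=4 nodes, M=5 members, R=3 reactions → 2N=8, M+R=8
member 0 (0-1): L=2.0622, (cx,cy)=(0.5058,0.8627)
member 1 (0-2): L=1.9160, (cx,cy)=(1.0000,0.0000)
member 2 (1-2): L=1.9817, (cx,cy)=(0.4405,-0.8977)
member 3 (1-3): L=2.0596, (cx,cy)=(0.9987,0.0505)
member 4 (2-3): L=2.2243, (cx,cy)=(0.5323,0.8466)
solve A·x = −loads:
  F[0-1] = +37.3744 N (tension)
  F[0-2] = +1926.6172 N (tension)
  F[1-2] = -4373.3071 N (compression)
  F[1-3] = +0.0000 N (tension)
  F[2-3] = +0.0000 N (tension)
  Rx@0 = -1945.5200 N
  Ry@0 = -32.2418 N
  Ry@2 = +3926.0618 N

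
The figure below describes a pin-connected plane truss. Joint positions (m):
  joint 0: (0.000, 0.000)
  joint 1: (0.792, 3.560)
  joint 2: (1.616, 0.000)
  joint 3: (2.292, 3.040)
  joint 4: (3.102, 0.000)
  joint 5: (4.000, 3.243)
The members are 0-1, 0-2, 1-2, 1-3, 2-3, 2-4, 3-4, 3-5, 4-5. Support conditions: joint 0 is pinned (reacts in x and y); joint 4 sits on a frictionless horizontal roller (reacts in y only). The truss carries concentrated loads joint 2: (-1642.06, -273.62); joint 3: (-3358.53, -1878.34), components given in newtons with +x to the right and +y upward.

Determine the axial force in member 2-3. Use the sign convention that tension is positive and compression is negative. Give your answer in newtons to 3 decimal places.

-4414.054

N=6 nodes, M=9 members, R=3 reactions → 2N=12, M+R=12
member 0 (0-1): L=3.6470, (cx,cy)=(0.2172,0.9761)
member 1 (0-2): L=1.6160, (cx,cy)=(1.0000,0.0000)
member 2 (1-2): L=3.6541, (cx,cy)=(0.2255,-0.9742)
member 3 (1-3): L=1.5876, (cx,cy)=(0.9448,-0.3275)
member 4 (2-3): L=3.1143, (cx,cy)=(0.2171,0.9762)
member 5 (2-4): L=1.4860, (cx,cy)=(1.0000,0.0000)
member 6 (3-4): L=3.1461, (cx,cy)=(0.2575,-0.9663)
member 7 (3-5): L=1.7200, (cx,cy)=(0.9930,0.1180)
member 8 (4-5): L=3.3650, (cx,cy)=(0.2669,0.9637)
solve A·x = −loads:
  F[0-1] = -4008.6189 N (compression)
  F[0-2] = -4130.0675 N (compression)
  F[1-2] = +4703.5769 N (tension)
  F[1-3] = -2043.9253 N (compression)
  F[2-3] = -4414.0537 N (compression)
  F[2-4] = -469.2124 N (compression)
  F[3-4] = +1822.4333 N (tension)
  F[3-5] = +0.0000 N (tension)
  F[4-5] = -0.0000 N (compression)
  Rx@0 = +5000.5900 N
  Ry@0 = +3912.9548 N
  Ry@4 = -1760.9948 N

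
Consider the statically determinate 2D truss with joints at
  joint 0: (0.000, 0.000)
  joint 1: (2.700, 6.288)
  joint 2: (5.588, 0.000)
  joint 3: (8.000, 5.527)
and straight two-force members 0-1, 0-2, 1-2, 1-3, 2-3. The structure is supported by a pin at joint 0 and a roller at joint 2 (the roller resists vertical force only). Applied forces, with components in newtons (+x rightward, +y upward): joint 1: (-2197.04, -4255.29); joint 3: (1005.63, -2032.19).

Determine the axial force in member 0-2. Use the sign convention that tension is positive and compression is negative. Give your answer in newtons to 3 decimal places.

N=4 nodes, M=5 members, R=3 reactions → 2N=8, M+R=8
member 0 (0-1): L=6.8432, (cx,cy)=(0.3946,0.9189)
member 1 (0-2): L=5.5880, (cx,cy)=(1.0000,0.0000)
member 2 (1-2): L=6.9195, (cx,cy)=(0.4174,-0.9087)
member 3 (1-3): L=5.3544, (cx,cy)=(0.9898,-0.1421)
member 4 (2-3): L=6.0304, (cx,cy)=(0.4000,0.9165)
solve A·x = −loads:
  F[0-1] = -3046.8432 N (compression)
  F[0-2] = +10.7345 N (tension)
  F[1-2] = -1883.2070 N (compression)
  F[1-3] = +1799.1561 N (tension)
  F[2-3] = -1938.2763 N (compression)
  Rx@0 = +1191.4100 N
  Ry@0 = +2799.6610 N
  Ry@2 = +3487.8190 N

10.735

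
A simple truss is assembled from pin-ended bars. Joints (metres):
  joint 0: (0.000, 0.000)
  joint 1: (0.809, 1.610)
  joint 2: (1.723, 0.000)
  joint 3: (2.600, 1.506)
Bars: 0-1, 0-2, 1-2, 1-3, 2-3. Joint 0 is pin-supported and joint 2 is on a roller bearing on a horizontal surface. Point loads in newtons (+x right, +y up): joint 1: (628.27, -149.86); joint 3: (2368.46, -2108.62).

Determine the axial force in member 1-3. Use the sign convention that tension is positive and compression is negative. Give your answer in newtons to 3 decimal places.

3484.613

N=4 nodes, M=5 members, R=3 reactions → 2N=8, M+R=8
member 0 (0-1): L=1.8018, (cx,cy)=(0.4490,0.8935)
member 1 (0-2): L=1.7230, (cx,cy)=(1.0000,0.0000)
member 2 (1-2): L=1.8513, (cx,cy)=(0.4937,-0.8696)
member 3 (1-3): L=1.7940, (cx,cy)=(0.9983,-0.0580)
member 4 (2-3): L=1.7427, (cx,cy)=(0.5032,0.8642)
solve A·x = −loads:
  F[0-1] = +4086.0263 N (tension)
  F[0-2] = +1162.1504 N (tension)
  F[1-2] = -4602.9410 N (compression)
  F[1-3] = +3484.6133 N (tension)
  F[2-3] = -2206.3393 N (compression)
  Rx@0 = -2996.7300 N
  Ry@0 = -3651.0175 N
  Ry@2 = +5909.4975 N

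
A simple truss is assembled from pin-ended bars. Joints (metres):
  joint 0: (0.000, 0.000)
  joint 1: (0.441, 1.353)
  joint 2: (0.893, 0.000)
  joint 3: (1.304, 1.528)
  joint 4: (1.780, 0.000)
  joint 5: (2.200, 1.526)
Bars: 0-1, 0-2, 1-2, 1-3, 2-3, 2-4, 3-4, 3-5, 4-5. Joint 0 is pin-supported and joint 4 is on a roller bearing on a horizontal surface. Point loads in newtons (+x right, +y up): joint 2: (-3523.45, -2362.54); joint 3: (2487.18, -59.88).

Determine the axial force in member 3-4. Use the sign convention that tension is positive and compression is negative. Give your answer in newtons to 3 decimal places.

N=6 nodes, M=9 members, R=3 reactions → 2N=12, M+R=12
member 0 (0-1): L=1.4231, (cx,cy)=(0.3099,0.9508)
member 1 (0-2): L=0.8930, (cx,cy)=(1.0000,0.0000)
member 2 (1-2): L=1.4265, (cx,cy)=(0.3169,-0.9485)
member 3 (1-3): L=0.8806, (cx,cy)=(0.9801,0.1987)
member 4 (2-3): L=1.5823, (cx,cy)=(0.2597,0.9657)
member 5 (2-4): L=0.8870, (cx,cy)=(1.0000,0.0000)
member 6 (3-4): L=1.6004, (cx,cy)=(0.2974,-0.9547)
member 7 (3-5): L=0.8960, (cx,cy)=(1.0000,-0.0022)
member 8 (4-5): L=1.5827, (cx,cy)=(0.2654,0.9641)
solve A·x = −loads:
  F[0-1] = +990.5245 N (tension)
  F[0-2] = -1343.2299 N (compression)
  F[1-2] = -868.4639 N (compression)
  F[1-3] = +593.9884 N (tension)
  F[2-3] = +3299.5041 N (tension)
  F[2-4] = +1048.0041 N (tension)
  F[3-4] = -3523.6386 N (compression)
  F[3-5] = +0.0000 N (tension)
  F[4-5] = -0.0000 N (compression)
  Rx@0 = +1036.2700 N
  Ry@0 = -941.7613 N
  Ry@4 = +3364.1813 N

-3523.639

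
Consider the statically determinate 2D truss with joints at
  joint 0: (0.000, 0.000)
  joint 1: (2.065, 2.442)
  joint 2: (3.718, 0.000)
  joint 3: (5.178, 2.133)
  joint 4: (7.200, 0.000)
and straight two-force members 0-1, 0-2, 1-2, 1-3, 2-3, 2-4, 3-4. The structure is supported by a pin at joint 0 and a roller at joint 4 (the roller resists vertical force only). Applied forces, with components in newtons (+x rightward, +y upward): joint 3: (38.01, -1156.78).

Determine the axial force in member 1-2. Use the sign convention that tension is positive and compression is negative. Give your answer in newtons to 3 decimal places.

N=5 nodes, M=7 members, R=3 reactions → 2N=10, M+R=10
member 0 (0-1): L=3.1981, (cx,cy)=(0.6457,0.7636)
member 1 (0-2): L=3.7180, (cx,cy)=(1.0000,0.0000)
member 2 (1-2): L=2.9489, (cx,cy)=(0.5606,-0.8281)
member 3 (1-3): L=3.1283, (cx,cy)=(0.9951,-0.0988)
member 4 (2-3): L=2.5848, (cx,cy)=(0.5648,0.8252)
member 5 (2-4): L=3.4820, (cx,cy)=(1.0000,0.0000)
member 6 (3-4): L=2.9391, (cx,cy)=(0.6880,-0.7257)
solve A·x = −loads:
  F[0-1] = -410.6953 N (compression)
  F[0-2] = +303.1975 N (tension)
  F[1-2] = +440.0461 N (tension)
  F[1-3] = -514.3733 N (compression)
  F[2-3] = -441.5999 N (compression)
  F[2-4] = +799.2996 N (tension)
  F[3-4] = -1161.8215 N (compression)
  Rx@0 = -38.0100 N
  Ry@0 = +313.6019 N
  Ry@4 = +843.1781 N

440.046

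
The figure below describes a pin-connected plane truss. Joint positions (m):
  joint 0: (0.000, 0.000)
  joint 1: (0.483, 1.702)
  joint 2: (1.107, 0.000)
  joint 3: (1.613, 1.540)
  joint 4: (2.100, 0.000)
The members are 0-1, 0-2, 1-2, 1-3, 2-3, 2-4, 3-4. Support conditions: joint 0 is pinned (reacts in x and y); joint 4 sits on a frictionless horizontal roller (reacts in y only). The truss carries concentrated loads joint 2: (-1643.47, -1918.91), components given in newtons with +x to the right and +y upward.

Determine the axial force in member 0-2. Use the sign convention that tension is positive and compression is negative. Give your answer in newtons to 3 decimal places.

N=5 nodes, M=7 members, R=3 reactions → 2N=10, M+R=10
member 0 (0-1): L=1.7692, (cx,cy)=(0.2730,0.9620)
member 1 (0-2): L=1.1070, (cx,cy)=(1.0000,0.0000)
member 2 (1-2): L=1.8128, (cx,cy)=(0.3442,-0.9389)
member 3 (1-3): L=1.1416, (cx,cy)=(0.9899,-0.1419)
member 4 (2-3): L=1.6210, (cx,cy)=(0.3122,0.9500)
member 5 (2-4): L=0.9930, (cx,cy)=(1.0000,0.0000)
member 6 (3-4): L=1.6152, (cx,cy)=(0.3015,-0.9535)
solve A·x = −loads:
  F[0-1] = -943.1996 N (compression)
  F[0-2] = -1385.9730 N (compression)
  F[1-2] = +1061.5445 N (tension)
  F[1-3] = -629.2729 N (compression)
  F[2-3] = +970.7448 N (tension)
  F[2-4] = +319.8830 N (tension)
  F[3-4] = -1060.9136 N (compression)
  Rx@0 = +1643.4700 N
  Ry@0 = +907.3703 N
  Ry@4 = +1011.5397 N

-1385.973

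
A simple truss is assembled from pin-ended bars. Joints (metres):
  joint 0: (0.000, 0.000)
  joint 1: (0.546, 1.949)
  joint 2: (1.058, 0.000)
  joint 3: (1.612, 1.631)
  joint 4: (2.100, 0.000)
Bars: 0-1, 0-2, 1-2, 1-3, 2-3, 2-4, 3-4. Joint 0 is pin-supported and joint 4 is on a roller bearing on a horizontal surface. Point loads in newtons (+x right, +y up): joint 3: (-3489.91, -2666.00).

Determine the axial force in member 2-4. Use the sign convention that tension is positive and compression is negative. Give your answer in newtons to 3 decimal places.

-198.678

N=5 nodes, M=7 members, R=3 reactions → 2N=10, M+R=10
member 0 (0-1): L=2.0240, (cx,cy)=(0.2698,0.9629)
member 1 (0-2): L=1.0580, (cx,cy)=(1.0000,0.0000)
member 2 (1-2): L=2.0151, (cx,cy)=(0.2541,-0.9672)
member 3 (1-3): L=1.1124, (cx,cy)=(0.9583,-0.2859)
member 4 (2-3): L=1.7225, (cx,cy)=(0.3216,0.9469)
member 5 (2-4): L=1.0420, (cx,cy)=(1.0000,0.0000)
member 6 (3-4): L=1.7024, (cx,cy)=(0.2866,-0.9580)
solve A·x = −loads:
  F[0-1] = -3458.2275 N (compression)
  F[0-2] = -2557.0248 N (compression)
  F[1-2] = +4047.9671 N (tension)
  F[1-3] = -2046.7965 N (compression)
  F[2-3] = -4134.8180 N (compression)
  F[2-4] = -198.6781 N (compression)
  F[3-4] = +693.1099 N (tension)
  Rx@0 = +3489.9100 N
  Ry@0 = +3330.0244 N
  Ry@4 = -664.0244 N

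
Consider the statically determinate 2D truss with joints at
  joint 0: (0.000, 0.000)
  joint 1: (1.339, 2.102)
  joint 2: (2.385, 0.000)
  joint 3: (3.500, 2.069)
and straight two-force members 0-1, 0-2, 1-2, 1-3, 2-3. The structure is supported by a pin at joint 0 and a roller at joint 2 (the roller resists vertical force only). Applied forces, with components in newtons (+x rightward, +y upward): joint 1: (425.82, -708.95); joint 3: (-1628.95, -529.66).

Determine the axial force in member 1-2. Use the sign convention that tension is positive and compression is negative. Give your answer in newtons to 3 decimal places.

460.793

N=4 nodes, M=5 members, R=3 reactions → 2N=8, M+R=8
member 0 (0-1): L=2.4923, (cx,cy)=(0.5373,0.8434)
member 1 (0-2): L=2.3850, (cx,cy)=(1.0000,0.0000)
member 2 (1-2): L=2.3479, (cx,cy)=(0.4455,-0.8953)
member 3 (1-3): L=2.1613, (cx,cy)=(0.9999,-0.0153)
member 4 (2-3): L=2.3503, (cx,cy)=(0.4744,0.8803)
solve A·x = −loads:
  F[0-1] = -1305.5733 N (compression)
  F[0-2] = -501.6913 N (compression)
  F[1-2] = +460.7926 N (tension)
  F[1-3] = -1332.7013 N (compression)
  F[2-3] = -624.7921 N (compression)
  Rx@0 = +1203.1300 N
  Ry@0 = +1101.1382 N
  Ry@2 = +137.4718 N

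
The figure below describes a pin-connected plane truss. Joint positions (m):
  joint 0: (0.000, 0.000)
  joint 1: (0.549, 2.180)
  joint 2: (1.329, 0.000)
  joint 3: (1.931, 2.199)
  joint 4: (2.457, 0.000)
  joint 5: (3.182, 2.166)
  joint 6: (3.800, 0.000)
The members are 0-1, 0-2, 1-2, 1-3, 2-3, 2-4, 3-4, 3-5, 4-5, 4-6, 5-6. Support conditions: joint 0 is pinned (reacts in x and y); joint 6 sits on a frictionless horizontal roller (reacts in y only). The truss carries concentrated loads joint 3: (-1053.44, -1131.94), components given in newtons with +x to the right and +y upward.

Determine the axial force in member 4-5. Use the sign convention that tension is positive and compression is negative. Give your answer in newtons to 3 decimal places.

N=7 nodes, M=11 members, R=3 reactions → 2N=14, M+R=14
member 0 (0-1): L=2.2481, (cx,cy)=(0.2442,0.9697)
member 1 (0-2): L=1.3290, (cx,cy)=(1.0000,0.0000)
member 2 (1-2): L=2.3153, (cx,cy)=(0.3369,-0.9415)
member 3 (1-3): L=1.3821, (cx,cy)=(0.9999,0.0137)
member 4 (2-3): L=2.2799, (cx,cy)=(0.2640,0.9645)
member 5 (2-4): L=1.1280, (cx,cy)=(1.0000,0.0000)
member 6 (3-4): L=2.2610, (cx,cy)=(0.2326,-0.9726)
member 7 (3-5): L=1.2514, (cx,cy)=(0.9997,-0.0264)
member 8 (4-5): L=2.2841, (cx,cy)=(0.3174,0.9483)
member 9 (4-6): L=1.3430, (cx,cy)=(1.0000,0.0000)
member 10 (5-6): L=2.2524, (cx,cy)=(0.2744,-0.9616)
solve A·x = −loads:
  F[0-1] = -1202.7616 N (compression)
  F[0-2] = -759.7137 N (compression)
  F[1-2] = +1228.4230 N (tension)
  F[1-3] = -707.6287 N (compression)
  F[2-3] = -1199.1755 N (compression)
  F[2-4] = -29.2418 N (compression)
  F[3-4] = +34.8019 N (tension)
  F[3-5] = +21.1529 N (tension)
  F[4-5] = -35.6928 N (compression)
  F[4-6] = -9.8163 N (compression)
  F[5-6] = +35.7778 N (tension)
  Rx@0 = +1053.4400 N
  Ry@0 = +1166.3448 N
  Ry@6 = -34.4048 N

-35.693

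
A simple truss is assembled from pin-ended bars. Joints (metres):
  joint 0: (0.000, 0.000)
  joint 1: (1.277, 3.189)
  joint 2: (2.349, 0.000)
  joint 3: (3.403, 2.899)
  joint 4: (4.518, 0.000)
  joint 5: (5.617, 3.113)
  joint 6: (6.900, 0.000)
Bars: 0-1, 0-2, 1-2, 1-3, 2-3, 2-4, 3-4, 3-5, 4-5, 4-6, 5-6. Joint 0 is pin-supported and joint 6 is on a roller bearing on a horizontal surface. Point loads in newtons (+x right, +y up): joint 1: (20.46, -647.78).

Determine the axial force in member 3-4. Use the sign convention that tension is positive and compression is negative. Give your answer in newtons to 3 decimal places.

-149.191

N=7 nodes, M=11 members, R=3 reactions → 2N=14, M+R=14
member 0 (0-1): L=3.4352, (cx,cy)=(0.3717,0.9283)
member 1 (0-2): L=2.3490, (cx,cy)=(1.0000,0.0000)
member 2 (1-2): L=3.3644, (cx,cy)=(0.3186,-0.9479)
member 3 (1-3): L=2.1457, (cx,cy)=(0.9908,-0.1352)
member 4 (2-3): L=3.0847, (cx,cy)=(0.3417,0.9398)
member 5 (2-4): L=2.1690, (cx,cy)=(1.0000,0.0000)
member 6 (3-4): L=3.1060, (cx,cy)=(0.3590,-0.9333)
member 7 (3-5): L=2.2243, (cx,cy)=(0.9954,0.0962)
member 8 (4-5): L=3.3013, (cx,cy)=(0.3329,0.9430)
member 9 (4-6): L=2.3820, (cx,cy)=(1.0000,0.0000)
member 10 (5-6): L=3.3670, (cx,cy)=(0.3810,-0.9246)
solve A·x = −loads:
  F[0-1] = -558.4590 N (compression)
  F[0-2] = +228.0627 N (tension)
  F[1-2] = -108.6152 N (compression)
  F[1-3] = -195.2456 N (compression)
  F[2-3] = +109.5473 N (tension)
  F[2-4] = +156.0228 N (tension)
  F[3-4] = -149.1907 N (compression)
  F[3-5] = -102.9440 N (compression)
  F[4-5] = +147.6692 N (tension)
  F[4-6] = +53.3075 N (tension)
  F[5-6] = -139.8968 N (compression)
  Rx@0 = -20.4600 N
  Ry@0 = +518.4377 N
  Ry@6 = +129.3423 N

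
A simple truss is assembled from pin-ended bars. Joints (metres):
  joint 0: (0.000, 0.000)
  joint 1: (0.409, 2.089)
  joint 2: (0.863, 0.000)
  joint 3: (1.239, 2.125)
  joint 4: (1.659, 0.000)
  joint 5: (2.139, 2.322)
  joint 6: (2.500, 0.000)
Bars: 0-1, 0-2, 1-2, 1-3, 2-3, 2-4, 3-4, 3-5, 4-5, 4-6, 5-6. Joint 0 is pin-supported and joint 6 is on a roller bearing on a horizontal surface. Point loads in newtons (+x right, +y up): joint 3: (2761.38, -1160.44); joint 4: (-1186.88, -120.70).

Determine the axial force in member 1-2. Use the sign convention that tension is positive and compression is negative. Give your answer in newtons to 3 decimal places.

N=7 nodes, M=11 members, R=3 reactions → 2N=14, M+R=14
member 0 (0-1): L=2.1287, (cx,cy)=(0.1921,0.9814)
member 1 (0-2): L=0.8630, (cx,cy)=(1.0000,0.0000)
member 2 (1-2): L=2.1378, (cx,cy)=(0.2124,-0.9772)
member 3 (1-3): L=0.8308, (cx,cy)=(0.9991,0.0433)
member 4 (2-3): L=2.1580, (cx,cy)=(0.1742,0.9847)
member 5 (2-4): L=0.7960, (cx,cy)=(1.0000,0.0000)
member 6 (3-4): L=2.1661, (cx,cy)=(0.1939,-0.9810)
member 7 (3-5): L=0.9213, (cx,cy)=(0.9769,0.2138)
member 8 (4-5): L=2.3711, (cx,cy)=(0.2024,0.9793)
member 9 (4-6): L=0.8410, (cx,cy)=(1.0000,0.0000)
member 10 (5-6): L=2.3499, (cx,cy)=(0.1536,-0.9881)
solve A·x = −loads:
  F[0-1] = +1753.9233 N (tension)
  F[0-2] = +1237.5021 N (tension)
  F[1-2] = -1730.1564 N (compression)
  F[1-3] = +705.0959 N (tension)
  F[2-3] = +1716.9521 N (tension)
  F[2-4] = +570.9137 N (tension)
  F[3-4] = -3191.5591 N (compression)
  F[3-5] = -1165.9288 N (compression)
  F[4-5] = +3320.4395 N (tension)
  F[4-6] = +466.7788 N (tension)
  F[5-6] = -3038.4519 N (compression)
  Rx@0 = -1574.5000 N
  Ry@0 = -1721.2436 N
  Ry@6 = +3002.3836 N

-1730.156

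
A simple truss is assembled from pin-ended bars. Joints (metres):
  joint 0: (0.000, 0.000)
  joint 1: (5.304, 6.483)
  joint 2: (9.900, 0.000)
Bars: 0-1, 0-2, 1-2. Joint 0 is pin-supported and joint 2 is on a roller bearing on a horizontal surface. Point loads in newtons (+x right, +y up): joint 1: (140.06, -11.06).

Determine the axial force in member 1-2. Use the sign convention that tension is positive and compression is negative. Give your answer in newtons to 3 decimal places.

N=3 nodes, M=3 members, R=3 reactions → 2N=6, M+R=6
member 0 (0-1): L=8.3763, (cx,cy)=(0.6332,0.7740)
member 1 (0-2): L=9.9000, (cx,cy)=(1.0000,0.0000)
member 2 (1-2): L=7.9469, (cx,cy)=(0.5783,-0.8158)
solve A·x = −loads:
  F[0-1] = +111.8689 N (tension)
  F[0-2] = +69.2225 N (tension)
  F[1-2] = -119.6914 N (compression)
  Rx@0 = -140.0600 N
  Ry@0 = -86.5836 N
  Ry@2 = +97.6436 N

-119.691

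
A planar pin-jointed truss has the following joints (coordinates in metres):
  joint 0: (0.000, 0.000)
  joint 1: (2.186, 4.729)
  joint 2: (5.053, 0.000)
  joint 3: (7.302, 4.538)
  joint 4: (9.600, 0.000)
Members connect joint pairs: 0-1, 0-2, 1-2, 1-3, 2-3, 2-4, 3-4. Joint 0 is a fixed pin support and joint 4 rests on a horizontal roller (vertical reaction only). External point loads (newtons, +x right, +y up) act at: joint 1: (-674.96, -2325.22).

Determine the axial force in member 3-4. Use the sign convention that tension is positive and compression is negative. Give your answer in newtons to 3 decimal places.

-220.800

N=5 nodes, M=7 members, R=3 reactions → 2N=10, M+R=10
member 0 (0-1): L=5.2098, (cx,cy)=(0.4196,0.9077)
member 1 (0-2): L=5.0530, (cx,cy)=(1.0000,0.0000)
member 2 (1-2): L=5.5302, (cx,cy)=(0.5184,-0.8551)
member 3 (1-3): L=5.1196, (cx,cy)=(0.9993,-0.0373)
member 4 (2-3): L=5.0647, (cx,cy)=(0.4441,0.8960)
member 5 (2-4): L=4.5470, (cx,cy)=(1.0000,0.0000)
member 6 (3-4): L=5.0867, (cx,cy)=(0.4518,-0.8921)
solve A·x = −loads:
  F[0-1] = -2344.6160 N (compression)
  F[0-2] = +308.8260 N (tension)
  F[1-2] = -221.8968 N (compression)
  F[1-3] = -193.9240 N (compression)
  F[2-3] = +211.7731 N (tension)
  F[2-4] = +99.7508 N (tension)
  F[3-4] = -220.8005 N (compression)
  Rx@0 = +674.9600 N
  Ry@0 = +2128.2361 N
  Ry@4 = +196.9839 N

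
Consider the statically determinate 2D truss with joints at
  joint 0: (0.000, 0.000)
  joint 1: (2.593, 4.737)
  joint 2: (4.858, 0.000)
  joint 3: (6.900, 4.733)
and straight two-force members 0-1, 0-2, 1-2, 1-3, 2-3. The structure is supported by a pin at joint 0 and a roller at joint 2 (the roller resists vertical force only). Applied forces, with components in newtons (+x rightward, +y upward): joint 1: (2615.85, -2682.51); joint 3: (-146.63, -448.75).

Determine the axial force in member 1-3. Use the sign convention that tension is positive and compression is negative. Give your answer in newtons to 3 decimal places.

46.959

N=4 nodes, M=5 members, R=3 reactions → 2N=8, M+R=8
member 0 (0-1): L=5.4003, (cx,cy)=(0.4802,0.8772)
member 1 (0-2): L=4.8580, (cx,cy)=(1.0000,0.0000)
member 2 (1-2): L=5.2507, (cx,cy)=(0.4314,-0.9022)
member 3 (1-3): L=4.3070, (cx,cy)=(1.0000,-0.0009)
member 4 (2-3): L=5.1547, (cx,cy)=(0.3961,0.9182)
solve A·x = −loads:
  F[0-1] = +1534.1992 N (tension)
  F[0-2] = +1732.5559 N (tension)
  F[1-2] = -4465.1333 N (compression)
  F[1-3] = +46.9594 N (tension)
  F[2-3] = -488.6863 N (compression)
  Rx@0 = -2469.2200 N
  Ry@0 = -1345.7686 N
  Ry@2 = +4477.0286 N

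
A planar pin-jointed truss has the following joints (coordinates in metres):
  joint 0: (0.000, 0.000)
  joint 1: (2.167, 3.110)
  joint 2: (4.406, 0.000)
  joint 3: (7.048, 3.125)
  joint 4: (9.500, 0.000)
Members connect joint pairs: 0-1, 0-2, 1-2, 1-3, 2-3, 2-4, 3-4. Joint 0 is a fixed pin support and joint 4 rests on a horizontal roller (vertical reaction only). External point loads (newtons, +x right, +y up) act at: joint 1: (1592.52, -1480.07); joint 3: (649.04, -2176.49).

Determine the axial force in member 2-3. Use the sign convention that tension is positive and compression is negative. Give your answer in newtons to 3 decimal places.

N=5 nodes, M=7 members, R=3 reactions → 2N=10, M+R=10
member 0 (0-1): L=3.7905, (cx,cy)=(0.5717,0.8205)
member 1 (0-2): L=4.4060, (cx,cy)=(1.0000,0.0000)
member 2 (1-2): L=3.8321, (cx,cy)=(0.5843,-0.8116)
member 3 (1-3): L=4.8810, (cx,cy)=(1.0000,0.0031)
member 4 (2-3): L=4.0922, (cx,cy)=(0.6456,0.7637)
member 5 (2-4): L=5.0940, (cx,cy)=(1.0000,0.0000)
member 6 (3-4): L=3.9721, (cx,cy)=(0.6173,-0.7867)
solve A·x = −loads:
  F[0-1] = -1181.4956 N (compression)
  F[0-2] = +2917.0097 N (tension)
  F[1-2] = -636.4490 N (compression)
  F[1-3] = -1896.1204 N (compression)
  F[2-3] = +676.3735 N (tension)
  F[2-4] = +2108.4681 N (tension)
  F[3-4] = -3415.6359 N (compression)
  Rx@0 = -2241.5600 N
  Ry@0 = +969.3810 N
  Ry@4 = +2687.1790 N

676.373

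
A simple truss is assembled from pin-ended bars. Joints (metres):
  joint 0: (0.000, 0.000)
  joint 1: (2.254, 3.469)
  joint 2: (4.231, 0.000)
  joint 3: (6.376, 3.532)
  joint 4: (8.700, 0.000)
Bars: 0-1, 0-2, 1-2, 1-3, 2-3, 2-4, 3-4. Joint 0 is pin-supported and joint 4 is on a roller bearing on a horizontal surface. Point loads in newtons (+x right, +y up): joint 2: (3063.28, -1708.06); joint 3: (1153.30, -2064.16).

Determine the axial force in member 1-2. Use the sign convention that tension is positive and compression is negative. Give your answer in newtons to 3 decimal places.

1085.182

N=5 nodes, M=7 members, R=3 reactions → 2N=10, M+R=10
member 0 (0-1): L=4.1370, (cx,cy)=(0.5448,0.8385)
member 1 (0-2): L=4.2310, (cx,cy)=(1.0000,0.0000)
member 2 (1-2): L=3.9928, (cx,cy)=(0.4951,-0.8688)
member 3 (1-3): L=4.1225, (cx,cy)=(0.9999,0.0153)
member 4 (2-3): L=4.1323, (cx,cy)=(0.5191,0.8547)
member 5 (2-4): L=4.4690, (cx,cy)=(1.0000,0.0000)
member 6 (3-4): L=4.2280, (cx,cy)=(0.5497,-0.8354)
solve A·x = −loads:
  F[0-1] = -1145.5320 N (compression)
  F[0-2] = +4840.7161 N (tension)
  F[1-2] = +1085.1820 N (tension)
  F[1-3] = -1161.5895 N (compression)
  F[2-3] = +895.3042 N (tension)
  F[2-4] = +1850.0201 N (tension)
  F[3-4] = -3365.7007 N (compression)
  Rx@0 = -4216.5800 N
  Ry@0 = +960.5715 N
  Ry@4 = +2811.6485 N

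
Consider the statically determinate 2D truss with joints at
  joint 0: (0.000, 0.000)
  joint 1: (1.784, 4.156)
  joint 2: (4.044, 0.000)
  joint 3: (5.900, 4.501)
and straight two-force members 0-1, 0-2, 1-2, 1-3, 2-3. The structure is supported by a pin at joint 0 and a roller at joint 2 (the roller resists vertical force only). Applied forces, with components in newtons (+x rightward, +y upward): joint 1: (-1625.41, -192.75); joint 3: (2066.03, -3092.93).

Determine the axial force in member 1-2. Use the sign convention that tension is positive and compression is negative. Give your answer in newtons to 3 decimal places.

-2098.459

N=4 nodes, M=5 members, R=3 reactions → 2N=8, M+R=8
member 0 (0-1): L=4.5227, (cx,cy)=(0.3945,0.9189)
member 1 (0-2): L=4.0440, (cx,cy)=(1.0000,0.0000)
member 2 (1-2): L=4.7307, (cx,cy)=(0.4777,-0.8785)
member 3 (1-3): L=4.1304, (cx,cy)=(0.9965,0.0835)
member 4 (2-3): L=4.8686, (cx,cy)=(0.3812,0.9245)
solve A·x = −loads:
  F[0-1] = +2112.1247 N (tension)
  F[0-2] = -392.5138 N (compression)
  F[1-2] = -2098.4587 N (compression)
  F[1-3] = +3473.1691 N (tension)
  F[2-3] = -3659.3621 N (compression)
  Rx@0 = -440.6200 N
  Ry@0 = -1940.8655 N
  Ry@2 = +5226.5455 N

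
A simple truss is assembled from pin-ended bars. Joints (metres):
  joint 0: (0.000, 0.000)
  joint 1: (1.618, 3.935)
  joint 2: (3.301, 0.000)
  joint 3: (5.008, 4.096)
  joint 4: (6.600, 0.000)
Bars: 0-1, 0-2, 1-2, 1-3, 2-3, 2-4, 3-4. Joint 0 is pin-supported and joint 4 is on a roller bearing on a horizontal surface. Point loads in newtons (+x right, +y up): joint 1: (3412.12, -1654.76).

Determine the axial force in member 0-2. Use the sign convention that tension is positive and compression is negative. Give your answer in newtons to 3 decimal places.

N=5 nodes, M=7 members, R=3 reactions → 2N=10, M+R=10
member 0 (0-1): L=4.2547, (cx,cy)=(0.3803,0.9249)
member 1 (0-2): L=3.3010, (cx,cy)=(1.0000,0.0000)
member 2 (1-2): L=4.2798, (cx,cy)=(0.3932,-0.9194)
member 3 (1-3): L=3.3938, (cx,cy)=(0.9989,0.0474)
member 4 (2-3): L=4.4375, (cx,cy)=(0.3847,0.9231)
member 5 (2-4): L=3.2990, (cx,cy)=(1.0000,0.0000)
member 6 (3-4): L=4.3945, (cx,cy)=(0.3623,-0.9321)
solve A·x = −loads:
  F[0-1] = +849.0448 N (tension)
  F[0-2] = +3089.2378 N (tension)
  F[1-2] = -2757.3820 N (compression)
  F[1-3] = -2007.1782 N (compression)
  F[2-3] = +2746.5818 N (tension)
  F[2-4] = +948.3649 N (tension)
  F[3-4] = -2617.8360 N (compression)
  Rx@0 = -3412.1200 N
  Ry@0 = -785.2542 N
  Ry@4 = +2440.0142 N

3089.238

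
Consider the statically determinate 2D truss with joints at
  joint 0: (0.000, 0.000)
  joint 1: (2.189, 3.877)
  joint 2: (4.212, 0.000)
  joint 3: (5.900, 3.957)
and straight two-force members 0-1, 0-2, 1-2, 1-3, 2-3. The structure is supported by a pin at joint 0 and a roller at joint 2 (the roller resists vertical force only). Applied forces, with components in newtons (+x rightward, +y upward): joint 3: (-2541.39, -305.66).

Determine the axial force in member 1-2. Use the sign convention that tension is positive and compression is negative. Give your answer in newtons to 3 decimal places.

N=4 nodes, M=5 members, R=3 reactions → 2N=8, M+R=8
member 0 (0-1): L=4.4523, (cx,cy)=(0.4917,0.8708)
member 1 (0-2): L=4.2120, (cx,cy)=(1.0000,0.0000)
member 2 (1-2): L=4.3731, (cx,cy)=(0.4626,-0.8866)
member 3 (1-3): L=3.7119, (cx,cy)=(0.9998,0.0216)
member 4 (2-3): L=4.3020, (cx,cy)=(0.3924,0.9198)
solve A·x = −loads:
  F[0-1] = -2601.1303 N (compression)
  F[0-2] = -1262.5247 N (compression)
  F[1-2] = +2495.6754 N (tension)
  F[1-3] = -2433.9428 N (compression)
  F[2-3] = -275.2783 N (compression)
  Rx@0 = +2541.3900 N
  Ry@0 = +2265.0347 N
  Ry@2 = -1959.3747 N

2495.675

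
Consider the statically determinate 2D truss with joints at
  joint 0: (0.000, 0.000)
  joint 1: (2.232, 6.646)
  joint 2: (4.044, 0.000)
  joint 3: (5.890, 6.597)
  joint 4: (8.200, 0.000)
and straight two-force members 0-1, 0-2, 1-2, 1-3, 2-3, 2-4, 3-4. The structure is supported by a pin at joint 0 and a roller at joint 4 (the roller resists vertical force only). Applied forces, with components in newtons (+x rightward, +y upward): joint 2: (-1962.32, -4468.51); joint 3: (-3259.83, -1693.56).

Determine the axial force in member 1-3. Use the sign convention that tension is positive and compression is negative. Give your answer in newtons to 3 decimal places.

-3276.443

N=5 nodes, M=7 members, R=3 reactions → 2N=10, M+R=10
member 0 (0-1): L=7.0108, (cx,cy)=(0.3184,0.9480)
member 1 (0-2): L=4.0440, (cx,cy)=(1.0000,0.0000)
member 2 (1-2): L=6.8886, (cx,cy)=(0.2630,-0.9648)
member 3 (1-3): L=3.6583, (cx,cy)=(0.9999,-0.0134)
member 4 (2-3): L=6.8504, (cx,cy)=(0.2695,0.9630)
member 5 (2-4): L=4.1560, (cx,cy)=(1.0000,0.0000)
member 6 (3-4): L=6.9897, (cx,cy)=(0.3305,-0.9438)
solve A·x = −loads:
  F[0-1] = -5658.8773 N (compression)
  F[0-2] = -3420.5529 N (compression)
  F[1-2] = +5605.7297 N (tension)
  F[1-3] = -3276.4429 N (compression)
  F[2-3] = -975.9087 N (compression)
  F[2-4] = +279.2999 N (tension)
  F[3-4] = -845.1233 N (compression)
  Rx@0 = +5222.1500 N
  Ry@0 = +5364.4329 N
  Ry@4 = +797.6371 N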